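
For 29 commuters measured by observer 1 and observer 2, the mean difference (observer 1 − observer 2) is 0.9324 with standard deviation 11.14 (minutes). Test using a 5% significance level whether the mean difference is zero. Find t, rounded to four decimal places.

H0: μ_d = 0; H1: μ_d ≠ 0 (paired t-test on the differences, two-sided).
t = d̄/(s_d/√n) = 0.9324/(11.14/√29) = 0.4507
df = n − 1 = 28
Two-sided p-value ≈ 0.6557
Since p ≈ 0.6557 > α = 0.05, fail to reject H0; the evidence is not statistically significant.

0.4507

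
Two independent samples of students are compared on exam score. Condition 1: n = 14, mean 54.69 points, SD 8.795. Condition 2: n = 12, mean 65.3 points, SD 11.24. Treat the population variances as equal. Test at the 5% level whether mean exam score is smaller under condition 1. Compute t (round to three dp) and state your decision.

Let group 1 = condition 1, group 2 = condition 2. H0: μ_1 = μ_2; H1: μ_1 < μ_2 (two-sample pooled-variance t-test, left-tailed).
s_p² = [(14−1)·8.795² + (12−1)·11.24²]/(14+12−2) = 99.8037
t = (54.69 − 65.3)/√[99.8037·(1/14 + 1/12)] = -2.700
df = n₁ + n₂ − 2 = 24
p-value = P(T ≤ -2.700) ≈ 0.006
Since p ≈ 0.006 < α = 0.05, reject H0; the evidence is statistically significant.

t = -2.700; reject H0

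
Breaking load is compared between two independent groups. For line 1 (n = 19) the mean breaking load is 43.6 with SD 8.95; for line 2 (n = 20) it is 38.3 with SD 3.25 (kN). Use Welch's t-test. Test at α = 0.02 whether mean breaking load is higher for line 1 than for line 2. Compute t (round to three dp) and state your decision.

t = 2.433; reject H0

Let group 1 = line 1, group 2 = line 2. H0: μ_1 = μ_2; H1: μ_1 > μ_2 (Welch's two-sample t-test, right-tailed).
t = (x̄_1 − x̄_2)/√(s_1²/n_1 + s_2²/n_2) = (43.6 − 38.3)/√(8.95²/19 + 3.25²/20) = 2.433
Welch–Satterthwaite df ≈ 22.46
p-value = P(T ≥ 2.433) ≈ 0.012
Since p ≈ 0.012 < α = 0.02, reject H0; the evidence is statistically significant.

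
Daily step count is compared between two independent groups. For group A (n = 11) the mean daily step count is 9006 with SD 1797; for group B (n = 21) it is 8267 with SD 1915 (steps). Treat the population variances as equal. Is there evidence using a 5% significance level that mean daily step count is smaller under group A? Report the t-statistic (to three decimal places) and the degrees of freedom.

t = 1.058, df = 30

Let group 1 = group A, group 2 = group B. H0: μ_1 = μ_2; H1: μ_1 < μ_2 (two-sample pooled-variance t-test, left-tailed).
s_p² = [(11−1)·1797² + (21−1)·1915²]/(11+21−2) = 3521220
t = (9006 − 8267)/√[3521220·(1/11 + 1/21)] = 1.058
df = n₁ + n₂ − 2 = 30
p-value = P(T ≤ 1.058) ≈ 0.851
Since p ≈ 0.851 > α = 0.05, fail to reject H0; the data do not provide sufficient evidence against H0.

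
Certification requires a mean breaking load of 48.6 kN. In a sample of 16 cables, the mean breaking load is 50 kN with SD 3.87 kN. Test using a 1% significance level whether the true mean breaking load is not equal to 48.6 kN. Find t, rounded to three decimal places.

1.447

H0: μ = 48.6; H1: μ ≠ 48.6 (one-sample t-test, two-sided).
t = (x̄ − μ₀)/(s/√n) = (50 − 48.6)/(3.87/√16) = 1.447
df = n − 1 = 15
Two-sided p-value ≈ 0.1685
Since p ≈ 0.1685 > α = 0.01, fail to reject H0; the evidence is not statistically significant.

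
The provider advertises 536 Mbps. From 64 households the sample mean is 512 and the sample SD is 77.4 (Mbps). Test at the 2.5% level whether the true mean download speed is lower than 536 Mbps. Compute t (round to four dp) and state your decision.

H0: μ = 536; H1: μ < 536 (one-sample t-test, left-tailed).
t = (x̄ − μ₀)/(s/√n) = (512 − 536)/(77.4/√64) = -2.4806
df = n − 1 = 63
p-value = P(T ≤ -2.4806) ≈ 0.008
Since p ≈ 0.008 < α = 0.025, reject H0; the evidence is statistically significant.

t = -2.4806; reject H0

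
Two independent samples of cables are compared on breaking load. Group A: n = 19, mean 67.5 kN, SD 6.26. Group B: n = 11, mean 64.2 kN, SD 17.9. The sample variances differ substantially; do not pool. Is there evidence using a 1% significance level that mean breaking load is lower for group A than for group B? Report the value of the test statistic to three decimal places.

0.591

Let group 1 = group A, group 2 = group B. H0: μ_1 = μ_2; H1: μ_1 < μ_2 (Welch's two-sample t-test, left-tailed).
t = (x̄_1 − x̄_2)/√(s_1²/n_1 + s_2²/n_2) = (67.5 − 64.2)/√(6.26²/19 + 17.9²/11) = 0.591
Welch–Satterthwaite df ≈ 11.43
p-value = P(T ≤ 0.591) ≈ 0.7170
Since p ≈ 0.7170 > α = 0.01, fail to reject H0; the data do not provide sufficient evidence against H0.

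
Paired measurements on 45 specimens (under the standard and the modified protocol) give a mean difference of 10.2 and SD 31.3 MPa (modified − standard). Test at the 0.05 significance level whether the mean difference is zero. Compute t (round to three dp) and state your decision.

H0: μ_d = 0; H1: μ_d ≠ 0 (paired t-test on the differences, two-sided).
t = d̄/(s_d/√n) = 10.2/(31.3/√45) = 2.186
df = n − 1 = 44
Two-sided p-value ≈ 0.034
Since p ≈ 0.034 < α = 0.05, reject H0; the data support H1.

t = 2.186; reject H0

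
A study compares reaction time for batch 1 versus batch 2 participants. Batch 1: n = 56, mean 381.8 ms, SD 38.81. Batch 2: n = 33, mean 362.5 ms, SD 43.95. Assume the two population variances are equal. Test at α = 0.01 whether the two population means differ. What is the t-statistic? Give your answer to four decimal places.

Let group 1 = batch 1, group 2 = batch 2. H0: μ_1 = μ_2; H1: μ_1 ≠ μ_2 (two-sample pooled-variance t-test, two-sided).
s_p² = [(56−1)·38.81² + (33−1)·43.95²]/(56+33−2) = 1662.68
t = (381.8 − 362.5)/√[1662.68·(1/56 + 1/33)] = 2.1568
df = n₁ + n₂ − 2 = 87
Two-sided p-value ≈ 0.0338
Since p ≈ 0.0338 > α = 0.01, fail to reject H0; the data do not provide sufficient evidence against H0.

2.1568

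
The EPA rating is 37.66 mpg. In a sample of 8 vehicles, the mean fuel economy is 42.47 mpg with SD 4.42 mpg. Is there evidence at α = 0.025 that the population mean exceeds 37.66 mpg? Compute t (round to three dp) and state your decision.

H0: μ = 37.66; H1: μ > 37.66 (one-sample t-test, right-tailed).
t = (x̄ − μ₀)/(s/√n) = (42.47 − 37.66)/(4.42/√8) = 3.078
df = n − 1 = 7
p-value = P(T ≥ 3.078) ≈ 0.0089
Since p ≈ 0.0089 < α = 0.025, reject H0; the evidence is statistically significant.

t = 3.078; reject H0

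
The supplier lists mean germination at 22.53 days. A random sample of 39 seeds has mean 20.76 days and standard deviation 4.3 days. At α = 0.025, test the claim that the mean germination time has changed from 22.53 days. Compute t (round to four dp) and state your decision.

H0: μ = 22.53; H1: μ ≠ 22.53 (one-sample t-test, two-sided).
t = (x̄ − μ₀)/(s/√n) = (20.76 − 22.53)/(4.3/√39) = -2.5706
df = n − 1 = 38
Two-sided p-value ≈ 0.014
Since p ≈ 0.014 < α = 0.025, reject H0; the evidence is statistically significant.

t = -2.5706; reject H0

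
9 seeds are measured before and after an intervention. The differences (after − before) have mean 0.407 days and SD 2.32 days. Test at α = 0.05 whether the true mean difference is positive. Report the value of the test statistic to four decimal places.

0.5263

H0: μ_d = 0; H1: μ_d > 0 (paired t-test on the differences, right-tailed).
t = d̄/(s_d/√n) = 0.407/(2.32/√9) = 0.5263
df = n − 1 = 8
p-value = P(T ≥ 0.5263) ≈ 0.3065
Since p ≈ 0.3065 > α = 0.05, fail to reject H0; the data do not provide sufficient evidence against H0.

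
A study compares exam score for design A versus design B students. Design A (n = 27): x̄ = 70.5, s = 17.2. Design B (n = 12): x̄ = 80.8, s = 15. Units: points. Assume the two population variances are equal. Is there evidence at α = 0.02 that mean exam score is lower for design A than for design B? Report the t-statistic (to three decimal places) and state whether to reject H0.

t = -1.791; fail to reject H0

Let group 1 = design A, group 2 = design B. H0: μ_1 = μ_2; H1: μ_1 < μ_2 (two-sample pooled-variance t-test, left-tailed).
s_p² = [(27−1)·17.2² + (12−1)·15²]/(27+12−2) = 274.779
t = (70.5 − 80.8)/√[274.779·(1/27 + 1/12)] = -1.791
df = n₁ + n₂ − 2 = 37
p-value = P(T ≤ -1.791) ≈ 0.0407
Since p ≈ 0.0407 > α = 0.02, fail to reject H0; the data do not provide sufficient evidence against H0.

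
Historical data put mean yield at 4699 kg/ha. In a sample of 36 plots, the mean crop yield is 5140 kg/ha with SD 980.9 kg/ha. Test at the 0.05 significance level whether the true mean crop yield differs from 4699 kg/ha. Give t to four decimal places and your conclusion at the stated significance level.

t = 2.6975; reject H0

H0: μ = 4699; H1: μ ≠ 4699 (one-sample t-test, two-sided).
t = (x̄ − μ₀)/(s/√n) = (5140 − 4699)/(980.9/√36) = 2.6975
df = n − 1 = 35
Two-sided p-value ≈ 0.011
Since p ≈ 0.011 < α = 0.05, reject H0; the data support H1.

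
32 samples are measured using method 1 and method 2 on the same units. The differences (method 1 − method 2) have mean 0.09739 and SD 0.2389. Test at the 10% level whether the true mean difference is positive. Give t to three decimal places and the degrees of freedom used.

H0: μ_d = 0; H1: μ_d > 0 (paired t-test on the differences, right-tailed).
t = d̄/(s_d/√n) = 0.09739/(0.2389/√32) = 2.306
df = n − 1 = 31
p-value = P(T ≥ 2.306) ≈ 0.0140
Since p ≈ 0.0140 < α = 0.1, reject H0; the data support H1.

t = 2.306, df = 31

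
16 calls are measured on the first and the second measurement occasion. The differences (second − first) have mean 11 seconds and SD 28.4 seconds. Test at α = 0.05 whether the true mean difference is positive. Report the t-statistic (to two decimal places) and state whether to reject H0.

t = 1.55; fail to reject H0

H0: μ_d = 0; H1: μ_d > 0 (paired t-test on the differences, right-tailed).
t = d̄/(s_d/√n) = 11/(28.4/√16) = 1.55
df = n − 1 = 15
p-value = P(T ≥ 1.55) ≈ 0.071
Since p ≈ 0.071 > α = 0.05, fail to reject H0; the data do not provide sufficient evidence against H0.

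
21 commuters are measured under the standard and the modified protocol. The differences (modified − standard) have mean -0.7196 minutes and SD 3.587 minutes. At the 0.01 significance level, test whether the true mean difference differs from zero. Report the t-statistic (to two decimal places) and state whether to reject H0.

t = -0.92; fail to reject H0

H0: μ_d = 0; H1: μ_d ≠ 0 (paired t-test on the differences, two-sided).
t = d̄/(s_d/√n) = -0.7196/(3.587/√21) = -0.92
df = n − 1 = 20
Two-sided p-value ≈ 0.3689
Since p ≈ 0.3689 > α = 0.01, fail to reject H0; the data do not provide sufficient evidence against H0.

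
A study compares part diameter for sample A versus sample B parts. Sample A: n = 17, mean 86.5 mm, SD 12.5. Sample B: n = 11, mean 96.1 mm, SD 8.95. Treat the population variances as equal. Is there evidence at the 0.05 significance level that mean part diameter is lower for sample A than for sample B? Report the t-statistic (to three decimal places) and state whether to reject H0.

Let group 1 = sample A, group 2 = sample B. H0: μ_1 = μ_2; H1: μ_1 < μ_2 (two-sample pooled-variance t-test, left-tailed).
s_p² = [(17−1)·12.5² + (11−1)·8.95²]/(17+11−2) = 126.962
t = (86.5 − 96.1)/√[126.962·(1/17 + 1/11)] = -2.202
df = n₁ + n₂ − 2 = 26
p-value = P(T ≤ -2.202) ≈ 0.018
Since p ≈ 0.018 < α = 0.05, reject H0; the data support H1.

t = -2.202; reject H0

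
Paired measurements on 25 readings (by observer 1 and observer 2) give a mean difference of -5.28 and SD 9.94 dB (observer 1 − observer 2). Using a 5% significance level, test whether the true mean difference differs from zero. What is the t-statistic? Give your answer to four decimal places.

-2.6559

H0: μ_d = 0; H1: μ_d ≠ 0 (paired t-test on the differences, two-sided).
t = d̄/(s_d/√n) = -5.28/(9.94/√25) = -2.6559
df = n − 1 = 24
Two-sided p-value ≈ 0.014
Since p ≈ 0.014 < α = 0.05, reject H0; the evidence is statistically significant.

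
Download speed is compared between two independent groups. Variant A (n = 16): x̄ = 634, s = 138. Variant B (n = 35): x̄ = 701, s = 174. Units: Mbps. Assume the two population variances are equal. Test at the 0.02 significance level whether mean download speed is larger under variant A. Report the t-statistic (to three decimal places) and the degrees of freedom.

t = -1.355, df = 49

Let group 1 = variant A, group 2 = variant B. H0: μ_1 = μ_2; H1: μ_1 > μ_2 (two-sample pooled-variance t-test, right-tailed).
s_p² = [(16−1)·138² + (35−1)·174²]/(16+35−2) = 26837.6
t = (634 − 701)/√[26837.6·(1/16 + 1/35)] = -1.355
df = n₁ + n₂ − 2 = 49
p-value = P(T ≥ -1.355) ≈ 0.9092
Since p ≈ 0.9092 > α = 0.02, fail to reject H0; the data do not provide sufficient evidence against H0.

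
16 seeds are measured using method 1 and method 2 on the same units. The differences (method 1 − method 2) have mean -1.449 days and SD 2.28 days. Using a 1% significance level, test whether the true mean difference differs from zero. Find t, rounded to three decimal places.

-2.542

H0: μ_d = 0; H1: μ_d ≠ 0 (paired t-test on the differences, two-sided).
t = d̄/(s_d/√n) = -1.449/(2.28/√16) = -2.542
df = n − 1 = 15
Two-sided p-value ≈ 0.023
Since p ≈ 0.023 > α = 0.01, fail to reject H0; the data do not provide sufficient evidence against H0.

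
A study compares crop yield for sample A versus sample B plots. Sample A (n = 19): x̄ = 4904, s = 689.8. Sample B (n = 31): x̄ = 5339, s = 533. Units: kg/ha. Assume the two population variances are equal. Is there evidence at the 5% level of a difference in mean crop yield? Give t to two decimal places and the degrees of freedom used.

t = -2.50, df = 48

Let group 1 = sample A, group 2 = sample B. H0: μ_1 = μ_2; H1: μ_1 ≠ μ_2 (two-sample pooled-variance t-test, two-sided).
s_p² = [(19−1)·689.8² + (31−1)·533²]/(19+31−2) = 355990
t = (4904 − 5339)/√[355990·(1/19 + 1/31)] = -2.50
df = n₁ + n₂ − 2 = 48
Two-sided p-value ≈ 0.016
Since p ≈ 0.016 < α = 0.05, reject H0; the evidence is statistically significant.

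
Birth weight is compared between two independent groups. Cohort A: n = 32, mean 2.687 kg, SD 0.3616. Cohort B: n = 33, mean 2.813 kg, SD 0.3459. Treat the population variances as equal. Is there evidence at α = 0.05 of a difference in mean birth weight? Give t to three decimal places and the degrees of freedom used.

Let group 1 = cohort A, group 2 = cohort B. H0: μ_1 = μ_2; H1: μ_1 ≠ μ_2 (two-sample pooled-variance t-test, two-sided).
s_p² = [(32−1)·0.3616² + (33−1)·0.3459²]/(32+33−2) = 0.125113
t = (2.687 − 2.813)/√[0.125113·(1/32 + 1/33)] = -1.436
df = n₁ + n₂ − 2 = 63
Two-sided p-value ≈ 0.156
Since p ≈ 0.156 > α = 0.05, fail to reject H0; the evidence is not statistically significant.

t = -1.436, df = 63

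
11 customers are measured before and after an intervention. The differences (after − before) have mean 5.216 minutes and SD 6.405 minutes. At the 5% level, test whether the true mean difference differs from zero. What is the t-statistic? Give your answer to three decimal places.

2.701

H0: μ_d = 0; H1: μ_d ≠ 0 (paired t-test on the differences, two-sided).
t = d̄/(s_d/√n) = 5.216/(6.405/√11) = 2.701
df = n − 1 = 10
Two-sided p-value ≈ 0.0223
Since p ≈ 0.0223 < α = 0.05, reject H0; the data support H1.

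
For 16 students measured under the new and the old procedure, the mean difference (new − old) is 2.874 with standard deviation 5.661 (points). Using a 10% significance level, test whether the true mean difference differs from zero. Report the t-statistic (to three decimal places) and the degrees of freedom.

t = 2.031, df = 15

H0: μ_d = 0; H1: μ_d ≠ 0 (paired t-test on the differences, two-sided).
t = d̄/(s_d/√n) = 2.874/(5.661/√16) = 2.031
df = n − 1 = 15
Two-sided p-value ≈ 0.060
Since p ≈ 0.060 < α = 0.1, reject H0; the evidence is statistically significant.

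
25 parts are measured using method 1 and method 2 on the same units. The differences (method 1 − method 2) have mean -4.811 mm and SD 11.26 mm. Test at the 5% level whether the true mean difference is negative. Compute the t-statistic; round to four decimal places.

H0: μ_d = 0; H1: μ_d < 0 (paired t-test on the differences, left-tailed).
t = d̄/(s_d/√n) = -4.811/(11.26/√25) = -2.1363
df = n − 1 = 24
p-value = P(T ≤ -2.1363) ≈ 0.022
Since p ≈ 0.022 < α = 0.05, reject H0; the evidence is statistically significant.

-2.1363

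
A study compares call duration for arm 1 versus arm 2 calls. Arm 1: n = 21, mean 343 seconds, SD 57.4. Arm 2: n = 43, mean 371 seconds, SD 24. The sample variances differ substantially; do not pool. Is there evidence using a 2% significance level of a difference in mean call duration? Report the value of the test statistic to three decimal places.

Let group 1 = arm 1, group 2 = arm 2. H0: μ_1 = μ_2; H1: μ_1 ≠ μ_2 (Welch's two-sample t-test, two-sided).
t = (x̄_1 − x̄_2)/√(s_1²/n_1 + s_2²/n_2) = (343 − 371)/√(57.4²/21 + 24²/43) = -2.146
Welch–Satterthwaite df ≈ 23.48
Two-sided p-value ≈ 0.0425
Since p ≈ 0.0425 > α = 0.02, fail to reject H0; the data do not provide sufficient evidence against H0.

-2.146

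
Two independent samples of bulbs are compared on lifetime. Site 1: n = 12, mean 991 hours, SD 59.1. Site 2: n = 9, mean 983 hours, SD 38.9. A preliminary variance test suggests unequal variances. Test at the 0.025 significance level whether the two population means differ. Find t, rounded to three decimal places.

Let group 1 = site 1, group 2 = site 2. H0: μ_1 = μ_2; H1: μ_1 ≠ μ_2 (Welch's two-sample t-test, two-sided).
t = (x̄_1 − x̄_2)/√(s_1²/n_1 + s_2²/n_2) = (991 − 983)/√(59.1²/12 + 38.9²/9) = 0.373
Welch–Satterthwaite df ≈ 18.77
Two-sided p-value ≈ 0.7131
Since p ≈ 0.7131 > α = 0.025, fail to reject H0; the evidence is not statistically significant.

0.373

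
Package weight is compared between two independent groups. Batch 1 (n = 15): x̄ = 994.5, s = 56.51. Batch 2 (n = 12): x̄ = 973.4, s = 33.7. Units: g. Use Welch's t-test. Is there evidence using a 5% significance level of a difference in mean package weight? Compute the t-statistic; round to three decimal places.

Let group 1 = batch 1, group 2 = batch 2. H0: μ_1 = μ_2; H1: μ_1 ≠ μ_2 (Welch's two-sample t-test, two-sided).
t = (x̄_1 − x̄_2)/√(s_1²/n_1 + s_2²/n_2) = (994.5 − 973.4)/√(56.51²/15 + 33.7²/12) = 1.203
Welch–Satterthwaite df ≈ 23.34
Two-sided p-value ≈ 0.241
Since p ≈ 0.241 > α = 0.05, fail to reject H0; the data do not provide sufficient evidence against H0.

1.203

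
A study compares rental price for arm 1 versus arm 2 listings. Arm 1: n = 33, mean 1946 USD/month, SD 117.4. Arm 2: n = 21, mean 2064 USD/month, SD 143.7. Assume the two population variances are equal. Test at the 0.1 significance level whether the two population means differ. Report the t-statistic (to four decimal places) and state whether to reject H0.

t = -3.2985; reject H0

Let group 1 = arm 1, group 2 = arm 2. H0: μ_1 = μ_2; H1: μ_1 ≠ μ_2 (two-sample pooled-variance t-test, two-sided).
s_p² = [(33−1)·117.4² + (21−1)·143.7²]/(33+21−2) = 16423.9
t = (1946 − 2064)/√[16423.9·(1/33 + 1/21)] = -3.2985
df = n₁ + n₂ − 2 = 52
Two-sided p-value ≈ 0.0018
Since p ≈ 0.0018 < α = 0.1, reject H0; the data support H1.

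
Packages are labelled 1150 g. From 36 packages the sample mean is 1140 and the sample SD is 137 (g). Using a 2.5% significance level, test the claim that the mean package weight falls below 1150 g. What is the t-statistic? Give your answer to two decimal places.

H0: μ = 1150; H1: μ < 1150 (one-sample t-test, left-tailed).
t = (x̄ − μ₀)/(s/√n) = (1140 − 1150)/(137/√36) = -0.44
df = n − 1 = 35
p-value = P(T ≤ -0.44) ≈ 0.3321
Since p ≈ 0.3321 > α = 0.025, fail to reject H0; the data do not provide sufficient evidence against H0.

-0.44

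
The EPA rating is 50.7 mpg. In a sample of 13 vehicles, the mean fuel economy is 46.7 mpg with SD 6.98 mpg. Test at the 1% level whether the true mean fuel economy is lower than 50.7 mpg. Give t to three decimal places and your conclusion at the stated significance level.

t = -2.066; fail to reject H0

H0: μ = 50.7; H1: μ < 50.7 (one-sample t-test, left-tailed).
t = (x̄ − μ₀)/(s/√n) = (46.7 − 50.7)/(6.98/√13) = -2.066
df = n − 1 = 12
p-value = P(T ≤ -2.066) ≈ 0.031
Since p ≈ 0.031 > α = 0.01, fail to reject H0; the data do not provide sufficient evidence against H0.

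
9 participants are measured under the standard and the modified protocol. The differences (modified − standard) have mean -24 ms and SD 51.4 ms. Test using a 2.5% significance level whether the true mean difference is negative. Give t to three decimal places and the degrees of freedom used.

H0: μ_d = 0; H1: μ_d < 0 (paired t-test on the differences, left-tailed).
t = d̄/(s_d/√n) = -24/(51.4/√9) = -1.401
df = n − 1 = 8
p-value = P(T ≤ -1.401) ≈ 0.0994
Since p ≈ 0.0994 > α = 0.025, fail to reject H0; the evidence is not statistically significant.

t = -1.401, df = 8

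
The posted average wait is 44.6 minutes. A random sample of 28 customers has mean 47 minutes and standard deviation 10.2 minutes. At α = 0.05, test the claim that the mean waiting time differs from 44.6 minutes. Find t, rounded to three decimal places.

1.245

H0: μ = 44.6; H1: μ ≠ 44.6 (one-sample t-test, two-sided).
t = (x̄ − μ₀)/(s/√n) = (47 − 44.6)/(10.2/√28) = 1.245
df = n − 1 = 27
Two-sided p-value ≈ 0.224
Since p ≈ 0.224 > α = 0.05, fail to reject H0; the evidence is not statistically significant.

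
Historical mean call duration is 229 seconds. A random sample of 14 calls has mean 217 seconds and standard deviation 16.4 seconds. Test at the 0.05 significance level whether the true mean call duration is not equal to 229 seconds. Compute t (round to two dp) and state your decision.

H0: μ = 229; H1: μ ≠ 229 (one-sample t-test, two-sided).
t = (x̄ − μ₀)/(s/√n) = (217 − 229)/(16.4/√14) = -2.74
df = n − 1 = 13
Two-sided p-value ≈ 0.0169
Since p ≈ 0.0169 < α = 0.05, reject H0; the evidence is statistically significant.

t = -2.74; reject H0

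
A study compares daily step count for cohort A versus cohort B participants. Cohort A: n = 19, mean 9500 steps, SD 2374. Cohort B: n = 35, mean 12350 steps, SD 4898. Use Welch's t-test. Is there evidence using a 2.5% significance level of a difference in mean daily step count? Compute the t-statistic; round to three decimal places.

-2.876

Let group 1 = cohort A, group 2 = cohort B. H0: μ_1 = μ_2; H1: μ_1 ≠ μ_2 (Welch's two-sample t-test, two-sided).
t = (x̄_1 − x̄_2)/√(s_1²/n_1 + s_2²/n_2) = (9500 − 12350)/√(2374²/19 + 4898²/35) = -2.876
Welch–Satterthwaite df ≈ 51.56
Two-sided p-value ≈ 0.006
Since p ≈ 0.006 < α = 0.025, reject H0; the data support H1.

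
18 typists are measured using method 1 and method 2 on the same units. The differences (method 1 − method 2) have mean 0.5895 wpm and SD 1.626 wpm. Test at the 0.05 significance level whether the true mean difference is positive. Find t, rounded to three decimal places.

H0: μ_d = 0; H1: μ_d > 0 (paired t-test on the differences, right-tailed).
t = d̄/(s_d/√n) = 0.5895/(1.626/√18) = 1.538
df = n − 1 = 17
p-value = P(T ≥ 1.538) ≈ 0.0712
Since p ≈ 0.0712 > α = 0.05, fail to reject H0; the data do not provide sufficient evidence against H0.

1.538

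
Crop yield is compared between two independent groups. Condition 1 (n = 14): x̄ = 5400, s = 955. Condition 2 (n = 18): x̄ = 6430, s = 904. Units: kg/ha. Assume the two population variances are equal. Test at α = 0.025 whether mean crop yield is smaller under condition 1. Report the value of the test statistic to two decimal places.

Let group 1 = condition 1, group 2 = condition 2. H0: μ_1 = μ_2; H1: μ_1 < μ_2 (two-sample pooled-variance t-test, left-tailed).
s_p² = [(14−1)·955² + (18−1)·904²]/(14+18−2) = 858300
t = (5400 − 6430)/√[858300·(1/14 + 1/18)] = -3.12
df = n₁ + n₂ − 2 = 30
p-value = P(T ≤ -3.12) ≈ 0.002
Since p ≈ 0.002 < α = 0.025, reject H0; the evidence is statistically significant.

-3.12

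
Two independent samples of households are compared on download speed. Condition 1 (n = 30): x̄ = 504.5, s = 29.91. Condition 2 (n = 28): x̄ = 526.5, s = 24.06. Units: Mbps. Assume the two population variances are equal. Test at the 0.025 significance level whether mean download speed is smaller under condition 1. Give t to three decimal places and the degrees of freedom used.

Let group 1 = condition 1, group 2 = condition 2. H0: μ_1 = μ_2; H1: μ_1 < μ_2 (two-sample pooled-variance t-test, left-tailed).
s_p² = [(30−1)·29.91² + (28−1)·24.06²]/(30+28−2) = 742.384
t = (504.5 − 526.5)/√[742.384·(1/30 + 1/28)] = -3.073
df = n₁ + n₂ − 2 = 56
p-value = P(T ≤ -3.073) ≈ 0.002
Since p ≈ 0.002 < α = 0.025, reject H0; the data support H1.

t = -3.073, df = 56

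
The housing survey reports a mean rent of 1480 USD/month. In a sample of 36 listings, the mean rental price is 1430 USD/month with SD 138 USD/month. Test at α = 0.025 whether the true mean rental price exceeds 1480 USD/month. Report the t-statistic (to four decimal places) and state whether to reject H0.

H0: μ = 1480; H1: μ > 1480 (one-sample t-test, right-tailed).
t = (x̄ − μ₀)/(s/√n) = (1430 − 1480)/(138/√36) = -2.1739
df = n − 1 = 35
p-value = P(T ≥ -2.1739) ≈ 0.982
Since p ≈ 0.982 > α = 0.025, fail to reject H0; the evidence is not statistically significant.

t = -2.1739; fail to reject H0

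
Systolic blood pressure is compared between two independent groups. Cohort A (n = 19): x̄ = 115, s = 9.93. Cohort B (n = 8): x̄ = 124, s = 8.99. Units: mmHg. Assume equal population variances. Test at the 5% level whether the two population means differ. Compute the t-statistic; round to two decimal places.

-2.21

Let group 1 = cohort A, group 2 = cohort B. H0: μ_1 = μ_2; H1: μ_1 ≠ μ_2 (two-sample pooled-variance t-test, two-sided).
s_p² = [(19−1)·9.93² + (8−1)·8.99²]/(19+8−2) = 93.6252
t = (115 − 124)/√[93.6252·(1/19 + 1/8)] = -2.21
df = n₁ + n₂ − 2 = 25
Two-sided p-value ≈ 0.037
Since p ≈ 0.037 < α = 0.05, reject H0; the data support H1.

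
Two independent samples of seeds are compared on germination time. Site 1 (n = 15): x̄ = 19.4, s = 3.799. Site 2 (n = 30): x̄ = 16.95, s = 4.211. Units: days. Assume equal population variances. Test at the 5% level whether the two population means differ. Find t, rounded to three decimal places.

Let group 1 = site 1, group 2 = site 2. H0: μ_1 = μ_2; H1: μ_1 ≠ μ_2 (two-sample pooled-variance t-test, two-sided).
s_p² = [(15−1)·3.799² + (30−1)·4.211²]/(15+30−2) = 16.6581
t = (19.4 − 16.95)/√[16.6581·(1/15 + 1/30)] = 1.898
df = n₁ + n₂ − 2 = 43
Two-sided p-value ≈ 0.064
Since p ≈ 0.064 > α = 0.05, fail to reject H0; the data do not provide sufficient evidence against H0.

1.898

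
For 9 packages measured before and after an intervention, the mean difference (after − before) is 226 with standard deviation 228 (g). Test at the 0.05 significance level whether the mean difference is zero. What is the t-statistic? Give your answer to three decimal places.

H0: μ_d = 0; H1: μ_d ≠ 0 (paired t-test on the differences, two-sided).
t = d̄/(s_d/√n) = 226/(228/√9) = 2.974
df = n − 1 = 8
Two-sided p-value ≈ 0.018
Since p ≈ 0.018 < α = 0.05, reject H0; the data support H1.

2.974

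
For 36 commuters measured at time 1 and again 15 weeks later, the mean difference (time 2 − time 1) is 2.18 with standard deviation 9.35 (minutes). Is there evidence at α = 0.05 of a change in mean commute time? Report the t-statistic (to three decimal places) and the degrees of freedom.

H0: μ_d = 0; H1: μ_d ≠ 0 (paired t-test on the differences, two-sided).
t = d̄/(s_d/√n) = 2.18/(9.35/√36) = 1.399
df = n − 1 = 35
Two-sided p-value ≈ 0.171
Since p ≈ 0.171 > α = 0.05, fail to reject H0; the data do not provide sufficient evidence against H0.

t = 1.399, df = 35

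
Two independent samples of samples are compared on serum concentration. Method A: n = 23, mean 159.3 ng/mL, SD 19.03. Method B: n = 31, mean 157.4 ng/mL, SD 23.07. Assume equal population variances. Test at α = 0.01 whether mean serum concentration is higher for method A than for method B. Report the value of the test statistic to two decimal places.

0.32

Let group 1 = method A, group 2 = method B. H0: μ_1 = μ_2; H1: μ_1 > μ_2 (two-sample pooled-variance t-test, right-tailed).
s_p² = [(23−1)·19.03² + (31−1)·23.07²]/(23+31−2) = 460.266
t = (159.3 − 157.4)/√[460.266·(1/23 + 1/31)] = 0.32
df = n₁ + n₂ − 2 = 52
p-value = P(T ≥ 0.32) ≈ 0.374
Since p ≈ 0.374 > α = 0.01, fail to reject H0; the data do not provide sufficient evidence against H0.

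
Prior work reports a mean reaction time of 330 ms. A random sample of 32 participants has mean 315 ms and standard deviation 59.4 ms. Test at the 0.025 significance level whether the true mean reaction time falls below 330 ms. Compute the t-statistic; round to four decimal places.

-1.4285

H0: μ = 330; H1: μ < 330 (one-sample t-test, left-tailed).
t = (x̄ − μ₀)/(s/√n) = (315 − 330)/(59.4/√32) = -1.4285
df = n − 1 = 31
p-value = P(T ≤ -1.4285) ≈ 0.0816
Since p ≈ 0.0816 > α = 0.025, fail to reject H0; the data do not provide sufficient evidence against H0.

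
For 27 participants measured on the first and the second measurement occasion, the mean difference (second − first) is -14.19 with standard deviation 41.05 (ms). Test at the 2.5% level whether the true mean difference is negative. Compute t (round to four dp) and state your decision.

t = -1.7962; fail to reject H0

H0: μ_d = 0; H1: μ_d < 0 (paired t-test on the differences, left-tailed).
t = d̄/(s_d/√n) = -14.19/(41.05/√27) = -1.7962
df = n − 1 = 26
p-value = P(T ≤ -1.7962) ≈ 0.0420
Since p ≈ 0.0420 > α = 0.025, fail to reject H0; the data do not provide sufficient evidence against H0.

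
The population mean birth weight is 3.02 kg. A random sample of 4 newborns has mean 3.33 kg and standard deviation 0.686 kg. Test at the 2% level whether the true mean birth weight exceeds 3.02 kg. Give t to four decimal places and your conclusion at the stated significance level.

t = 0.9038; fail to reject H0

H0: μ = 3.02; H1: μ > 3.02 (one-sample t-test, right-tailed).
t = (x̄ − μ₀)/(s/√n) = (3.33 − 3.02)/(0.686/√4) = 0.9038
df = n − 1 = 3
p-value = P(T ≥ 0.9038) ≈ 0.216
Since p ≈ 0.216 > α = 0.02, fail to reject H0; the evidence is not statistically significant.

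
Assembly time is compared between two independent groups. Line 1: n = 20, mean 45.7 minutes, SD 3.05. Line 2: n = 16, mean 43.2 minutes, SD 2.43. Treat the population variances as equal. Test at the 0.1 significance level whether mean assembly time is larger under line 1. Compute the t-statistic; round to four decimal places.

2.6682

Let group 1 = line 1, group 2 = line 2. H0: μ_1 = μ_2; H1: μ_1 > μ_2 (two-sample pooled-variance t-test, right-tailed).
s_p² = [(20−1)·3.05² + (16−1)·2.43²]/(20+16−2) = 7.80356
t = (45.7 − 43.2)/√[7.80356·(1/20 + 1/16)] = 2.6682
df = n₁ + n₂ − 2 = 34
p-value = P(T ≥ 2.6682) ≈ 0.006
Since p ≈ 0.006 < α = 0.1, reject H0; the data support H1.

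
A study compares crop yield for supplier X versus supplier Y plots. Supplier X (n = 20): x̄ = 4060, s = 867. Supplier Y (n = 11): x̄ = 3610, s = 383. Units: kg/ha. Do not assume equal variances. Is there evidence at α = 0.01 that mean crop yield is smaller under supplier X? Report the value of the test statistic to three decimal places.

Let group 1 = supplier X, group 2 = supplier Y. H0: μ_1 = μ_2; H1: μ_1 < μ_2 (Welch's two-sample t-test, left-tailed).
t = (x̄_1 − x̄_2)/√(s_1²/n_1 + s_2²/n_2) = (4060 − 3610)/√(867²/20 + 383²/11) = 1.994
Welch–Satterthwaite df ≈ 28.14
p-value = P(T ≤ 1.994) ≈ 0.9721
Since p ≈ 0.9721 > α = 0.01, fail to reject H0; the data do not provide sufficient evidence against H0.

1.994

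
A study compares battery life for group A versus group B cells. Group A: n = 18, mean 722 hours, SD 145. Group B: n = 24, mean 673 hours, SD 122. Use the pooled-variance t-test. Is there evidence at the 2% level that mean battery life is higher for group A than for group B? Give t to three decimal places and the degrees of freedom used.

t = 1.188, df = 40

Let group 1 = group A, group 2 = group B. H0: μ_1 = μ_2; H1: μ_1 > μ_2 (two-sample pooled-variance t-test, right-tailed).
s_p² = [(18−1)·145² + (24−1)·122²]/(18+24−2) = 17493.9
t = (722 − 673)/√[17493.9·(1/18 + 1/24)] = 1.188
df = n₁ + n₂ − 2 = 40
p-value = P(T ≥ 1.188) ≈ 0.121
Since p ≈ 0.121 > α = 0.02, fail to reject H0; the data do not provide sufficient evidence against H0.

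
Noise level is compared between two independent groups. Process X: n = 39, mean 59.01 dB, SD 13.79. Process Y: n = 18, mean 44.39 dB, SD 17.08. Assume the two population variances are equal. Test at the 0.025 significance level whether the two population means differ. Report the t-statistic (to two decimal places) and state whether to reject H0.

Let group 1 = process X, group 2 = process Y. H0: μ_1 = μ_2; H1: μ_1 ≠ μ_2 (two-sample pooled-variance t-test, two-sided).
s_p² = [(39−1)·13.79² + (18−1)·17.08²]/(39+18−2) = 221.556
t = (59.01 − 44.39)/√[221.556·(1/39 + 1/18)] = 3.45
df = n₁ + n₂ − 2 = 55
Two-sided p-value ≈ 0.0011
Since p ≈ 0.0011 < α = 0.025, reject H0; the data support H1.

t = 3.45; reject H0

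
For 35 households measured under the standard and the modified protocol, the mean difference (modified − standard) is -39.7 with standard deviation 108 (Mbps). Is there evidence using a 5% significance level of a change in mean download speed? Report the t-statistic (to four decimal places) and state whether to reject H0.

t = -2.1747; reject H0

H0: μ_d = 0; H1: μ_d ≠ 0 (paired t-test on the differences, two-sided).
t = d̄/(s_d/√n) = -39.7/(108/√35) = -2.1747
df = n − 1 = 34
Two-sided p-value ≈ 0.0367
Since p ≈ 0.0367 < α = 0.05, reject H0; the evidence is statistically significant.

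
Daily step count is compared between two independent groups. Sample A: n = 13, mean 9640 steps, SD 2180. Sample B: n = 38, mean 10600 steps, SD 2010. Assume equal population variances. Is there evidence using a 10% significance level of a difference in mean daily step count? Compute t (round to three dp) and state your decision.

t = -1.455; fail to reject H0

Let group 1 = sample A, group 2 = sample B. H0: μ_1 = μ_2; H1: μ_1 ≠ μ_2 (two-sample pooled-variance t-test, two-sided).
s_p² = [(13−1)·2180² + (38−1)·2010²]/(13+38−2) = 4214540
t = (9640 − 10600)/√[4214540·(1/13 + 1/38)] = -1.455
df = n₁ + n₂ − 2 = 49
Two-sided p-value ≈ 0.152
Since p ≈ 0.152 > α = 0.1, fail to reject H0; the evidence is not statistically significant.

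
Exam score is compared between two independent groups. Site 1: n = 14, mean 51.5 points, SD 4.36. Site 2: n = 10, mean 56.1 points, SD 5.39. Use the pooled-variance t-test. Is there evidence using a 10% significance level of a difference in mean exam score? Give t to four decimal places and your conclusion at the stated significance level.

Let group 1 = site 1, group 2 = site 2. H0: μ_1 = μ_2; H1: μ_1 ≠ μ_2 (two-sample pooled-variance t-test, two-sided).
s_p² = [(14−1)·4.36² + (10−1)·5.39²]/(14+10−2) = 23.1179
t = (51.5 − 56.1)/√[23.1179·(1/14 + 1/10)] = -2.3107
df = n₁ + n₂ − 2 = 22
Two-sided p-value ≈ 0.0306
Since p ≈ 0.0306 < α = 0.1, reject H0; the evidence is statistically significant.

t = -2.3107; reject H0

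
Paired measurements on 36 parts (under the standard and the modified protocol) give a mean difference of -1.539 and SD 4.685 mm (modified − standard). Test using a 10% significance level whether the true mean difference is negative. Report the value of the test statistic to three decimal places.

-1.971

H0: μ_d = 0; H1: μ_d < 0 (paired t-test on the differences, left-tailed).
t = d̄/(s_d/√n) = -1.539/(4.685/√36) = -1.971
df = n − 1 = 35
p-value = P(T ≤ -1.971) ≈ 0.0283
Since p ≈ 0.0283 < α = 0.1, reject H0; the data support H1.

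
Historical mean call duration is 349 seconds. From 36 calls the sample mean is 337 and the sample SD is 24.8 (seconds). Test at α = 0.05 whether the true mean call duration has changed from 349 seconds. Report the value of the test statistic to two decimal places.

-2.90

H0: μ = 349; H1: μ ≠ 349 (one-sample t-test, two-sided).
t = (x̄ − μ₀)/(s/√n) = (337 − 349)/(24.8/√36) = -2.90
df = n − 1 = 35
Two-sided p-value ≈ 0.006
Since p ≈ 0.006 < α = 0.05, reject H0; the evidence is statistically significant.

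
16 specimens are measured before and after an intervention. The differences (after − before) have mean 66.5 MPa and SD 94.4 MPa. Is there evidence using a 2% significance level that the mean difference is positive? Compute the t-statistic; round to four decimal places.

2.8178

H0: μ_d = 0; H1: μ_d > 0 (paired t-test on the differences, right-tailed).
t = d̄/(s_d/√n) = 66.5/(94.4/√16) = 2.8178
df = n − 1 = 15
p-value = P(T ≥ 2.8178) ≈ 0.006
Since p ≈ 0.006 < α = 0.02, reject H0; the evidence is statistically significant.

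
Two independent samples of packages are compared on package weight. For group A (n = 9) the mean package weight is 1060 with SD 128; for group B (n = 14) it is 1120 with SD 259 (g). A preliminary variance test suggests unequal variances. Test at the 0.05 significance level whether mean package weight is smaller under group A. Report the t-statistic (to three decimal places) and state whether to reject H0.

t = -0.738; fail to reject H0

Let group 1 = group A, group 2 = group B. H0: μ_1 = μ_2; H1: μ_1 < μ_2 (Welch's two-sample t-test, left-tailed).
t = (x̄_1 − x̄_2)/√(s_1²/n_1 + s_2²/n_2) = (1060 − 1120)/√(128²/9 + 259²/14) = -0.738
Welch–Satterthwaite df ≈ 20.05
p-value = P(T ≤ -0.738) ≈ 0.2346
Since p ≈ 0.2346 > α = 0.05, fail to reject H0; the data do not provide sufficient evidence against H0.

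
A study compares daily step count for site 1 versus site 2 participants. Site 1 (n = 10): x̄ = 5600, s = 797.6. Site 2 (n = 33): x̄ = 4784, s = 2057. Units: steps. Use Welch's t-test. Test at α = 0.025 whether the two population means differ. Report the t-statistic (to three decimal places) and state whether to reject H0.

Let group 1 = site 1, group 2 = site 2. H0: μ_1 = μ_2; H1: μ_1 ≠ μ_2 (Welch's two-sample t-test, two-sided).
t = (x̄_1 − x̄_2)/√(s_1²/n_1 + s_2²/n_2) = (5600 − 4784)/√(797.6²/10 + 2057²/33) = 1.863
Welch–Satterthwaite df ≈ 38.20
Two-sided p-value ≈ 0.0702
Since p ≈ 0.0702 > α = 0.025, fail to reject H0; the evidence is not statistically significant.

t = 1.863; fail to reject H0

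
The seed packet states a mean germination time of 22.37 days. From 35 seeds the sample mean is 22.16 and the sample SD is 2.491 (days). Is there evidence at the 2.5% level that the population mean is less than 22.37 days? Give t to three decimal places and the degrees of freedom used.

t = -0.499, df = 34

H0: μ = 22.37; H1: μ < 22.37 (one-sample t-test, left-tailed).
t = (x̄ − μ₀)/(s/√n) = (22.16 − 22.37)/(2.491/√35) = -0.499
df = n − 1 = 34
p-value = P(T ≤ -0.499) ≈ 0.3106
Since p ≈ 0.3106 > α = 0.025, fail to reject H0; the data do not provide sufficient evidence against H0.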